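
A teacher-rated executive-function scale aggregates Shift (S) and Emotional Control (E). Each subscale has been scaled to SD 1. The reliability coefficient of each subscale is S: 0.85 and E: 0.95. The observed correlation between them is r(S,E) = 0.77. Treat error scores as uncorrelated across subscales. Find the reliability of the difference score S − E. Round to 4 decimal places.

Var(S−E) = 1 + 1 − 2·0.77 = 2 − 1.54 = 0.46.
Under uncorrelated errors the observed covariances equal the true-score covariances, so only the own-variance terms attenuate.
True-score variance = [0.85 + 0.95] − 1.54 = 1.8 − 1.54 = 0.26.
Reliability = 0.26 / 0.46 = 0.5652.

0.5652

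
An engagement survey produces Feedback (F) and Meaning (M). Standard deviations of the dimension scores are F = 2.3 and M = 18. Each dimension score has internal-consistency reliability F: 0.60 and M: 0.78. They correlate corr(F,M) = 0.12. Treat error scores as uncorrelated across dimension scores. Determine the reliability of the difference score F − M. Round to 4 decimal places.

0.7702

Var(F−M) = 2.3² + 18² − 2·2.3·18·0.12 = 329.29 − 9.936 = 319.354.
Under uncorrelated errors the observed covariances equal the true-score covariances, so only the own-variance terms attenuate.
True-score variance = [2.3²·0.60 + 18²·0.78] − 9.936 = 255.894 − 9.936 = 245.958.
Reliability = 245.958 / 319.354 = 0.7702.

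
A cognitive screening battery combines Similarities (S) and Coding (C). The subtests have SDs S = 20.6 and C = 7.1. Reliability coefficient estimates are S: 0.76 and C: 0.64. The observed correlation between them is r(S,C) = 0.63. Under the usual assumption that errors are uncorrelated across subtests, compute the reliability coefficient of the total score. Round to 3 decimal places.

0.818

Var(S+C) = 20.6² + 7.1² + 2·[20.6·7.1·0.63] = 474.77 + 184.288 = 659.058.
With uncorrelated errors the cross-covariances are all true-score covariance, so they carry over unchanged; only the diagonal terms shrink to ρᵢσᵢ².
True-score variance = [20.6²·0.76 + 7.1²·0.64] + 184.288 = 354.776 + 184.288 = 539.064.
Reliability = 539.064 / 659.058 = 0.818.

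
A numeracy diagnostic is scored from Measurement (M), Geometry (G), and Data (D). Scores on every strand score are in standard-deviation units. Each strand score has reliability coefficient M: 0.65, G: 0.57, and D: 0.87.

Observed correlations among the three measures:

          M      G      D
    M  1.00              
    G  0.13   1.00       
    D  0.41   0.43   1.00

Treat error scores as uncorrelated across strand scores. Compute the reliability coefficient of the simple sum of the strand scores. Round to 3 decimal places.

0.816

Var(M+G+D) = 3 + 2·[0.13 + 0.41 + 0.43] = 3 + 1.94 = 4.94.
Because errors are independent across components, Cov(Tᵢ,Tⱼ) = Cov(Xᵢ,Xⱼ); the off-diagonal part of the true-score variance is the same as above.
True-score variance = [0.65 + 0.57 + 0.87] + 1.94 = 2.09 + 1.94 = 4.03.
Reliability = 4.03 / 4.94 = 0.816.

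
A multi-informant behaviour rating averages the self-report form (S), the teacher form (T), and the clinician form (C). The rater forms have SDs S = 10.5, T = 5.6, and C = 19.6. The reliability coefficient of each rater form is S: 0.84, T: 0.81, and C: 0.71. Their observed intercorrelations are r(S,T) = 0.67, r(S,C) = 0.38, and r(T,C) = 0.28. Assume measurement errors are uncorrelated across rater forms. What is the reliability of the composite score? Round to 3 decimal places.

Var(S+T+C) = 10.5² + 5.6² + 19.6² + 2·[10.5·5.6·0.67 + 10.5·19.6·0.38 + 5.6·19.6·0.28] = 525.77 + 296.666 = 822.436.
With uncorrelated errors the cross-covariances are all true-score covariance, so they carry over unchanged; only the diagonal terms shrink to ρᵢσᵢ².
True-score variance = [10.5²·0.84 + 5.6²·0.81 + 19.6²·0.71] + 296.666 = 390.765 + 296.666 = 687.431.
Reliability = 687.431 / 822.436 = 0.836.

0.836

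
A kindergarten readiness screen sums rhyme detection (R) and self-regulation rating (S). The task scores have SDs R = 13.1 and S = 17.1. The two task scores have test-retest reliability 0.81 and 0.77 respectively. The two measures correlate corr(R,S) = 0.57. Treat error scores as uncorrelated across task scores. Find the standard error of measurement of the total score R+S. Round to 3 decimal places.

9.993

Var(total) = 464.02 + 255.371 = 719.391.
True-score variance = 364.16 + 255.371 = 619.531, so reliability = 0.8612.
Error variance = 719.391 − 619.531 = 99.8602; SEM = √99.8602 = 9.993.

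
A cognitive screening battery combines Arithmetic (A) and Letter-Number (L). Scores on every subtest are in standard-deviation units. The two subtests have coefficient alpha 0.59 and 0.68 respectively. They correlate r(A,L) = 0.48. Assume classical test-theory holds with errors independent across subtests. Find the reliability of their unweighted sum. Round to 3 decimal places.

0.753

Var(A+L) = 2 + 2·[0.48] = 2 + 0.96 = 2.96.
Because errors are independent across components, Cov(Tᵢ,Tⱼ) = Cov(Xᵢ,Xⱼ); the off-diagonal part of the true-score variance is the same as above.
True-score variance = [0.59 + 0.68] + 0.96 = 1.27 + 0.96 = 2.23.
Reliability = 2.23 / 2.96 = 0.753.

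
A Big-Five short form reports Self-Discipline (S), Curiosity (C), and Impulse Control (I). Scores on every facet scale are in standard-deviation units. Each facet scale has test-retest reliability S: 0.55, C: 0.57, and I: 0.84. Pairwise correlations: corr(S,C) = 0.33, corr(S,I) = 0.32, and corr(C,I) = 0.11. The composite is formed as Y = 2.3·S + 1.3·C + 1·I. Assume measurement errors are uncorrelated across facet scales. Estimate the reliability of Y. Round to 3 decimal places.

Var(Y) = 2.3² + 1.3² + 1 + 2·[2.99·0.33 + 2.3·0.32 + 1.3·0.11] = 7.98 + 3.7314 = 11.7114.
Under uncorrelated errors the observed covariances equal the true-score covariances, so only the own-variance terms attenuate.
True-score variance = [2.3²·0.55 + 1.3²·0.57 + 0.84] + 3.7314 = 4.7128 + 3.7314 = 8.4442.
Reliability = 8.4442 / 11.7114 = 0.721.

0.721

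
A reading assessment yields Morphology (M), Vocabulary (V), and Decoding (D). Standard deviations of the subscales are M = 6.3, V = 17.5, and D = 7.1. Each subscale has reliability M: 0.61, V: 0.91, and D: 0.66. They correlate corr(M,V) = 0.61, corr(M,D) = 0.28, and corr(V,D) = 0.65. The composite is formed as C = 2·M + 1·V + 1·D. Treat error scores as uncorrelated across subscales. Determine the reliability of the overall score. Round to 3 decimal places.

Var(C) = 2²·6.3² + 17.5² + 7.1² + 2·[2·6.3·17.5·0.61 + 2·6.3·7.1·0.28 + 17.5·7.1·0.65] = 515.42 + 480.633 = 996.053.
With uncorrelated errors the cross-covariances are all true-score covariance, so they carry over unchanged; only the diagonal terms shrink to ρᵢσᵢ².
True-score variance = [2²·6.3²·0.61 + 17.5²·0.91 + 7.1²·0.66] + 480.633 = 408.802 + 480.633 = 889.434.
Reliability = 889.434 / 996.053 = 0.893.

0.893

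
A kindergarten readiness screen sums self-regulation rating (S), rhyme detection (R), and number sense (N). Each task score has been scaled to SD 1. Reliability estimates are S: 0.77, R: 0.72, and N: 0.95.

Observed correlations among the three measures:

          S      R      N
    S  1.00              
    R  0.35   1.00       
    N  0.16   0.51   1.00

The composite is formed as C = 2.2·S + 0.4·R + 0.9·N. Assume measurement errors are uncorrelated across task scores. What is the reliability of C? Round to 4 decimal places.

0.8386

Var(C) = 2.2² + 0.4² + 0.9² + 2·[0.88·0.35 + 1.98·0.16 + 0.36·0.51] = 5.81 + 1.6168 = 7.4268.
Because errors are independent across components, Cov(Tᵢ,Tⱼ) = Cov(Xᵢ,Xⱼ); the off-diagonal part of the true-score variance is the same as above.
True-score variance = [2.2²·0.77 + 0.4²·0.72 + 0.9²·0.95] + 1.6168 = 4.6115 + 1.6168 = 6.2283.
Reliability = 6.2283 / 7.4268 = 0.8386.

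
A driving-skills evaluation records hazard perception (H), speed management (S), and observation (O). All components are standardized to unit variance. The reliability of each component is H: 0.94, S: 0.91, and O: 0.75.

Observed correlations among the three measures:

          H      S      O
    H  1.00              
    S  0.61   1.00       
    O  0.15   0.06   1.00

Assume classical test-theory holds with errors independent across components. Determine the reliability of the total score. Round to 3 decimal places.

Var(H+S+O) = 3 + 2·[0.61 + 0.15 + 0.06] = 3 + 1.64 = 4.64.
With uncorrelated errors the cross-covariances are all true-score covariance, so they carry over unchanged; only the diagonal terms shrink to ρᵢσᵢ².
True-score variance = [0.94 + 0.91 + 0.75] + 1.64 = 2.6 + 1.64 = 4.24.
Reliability = 4.24 / 4.64 = 0.914.

0.914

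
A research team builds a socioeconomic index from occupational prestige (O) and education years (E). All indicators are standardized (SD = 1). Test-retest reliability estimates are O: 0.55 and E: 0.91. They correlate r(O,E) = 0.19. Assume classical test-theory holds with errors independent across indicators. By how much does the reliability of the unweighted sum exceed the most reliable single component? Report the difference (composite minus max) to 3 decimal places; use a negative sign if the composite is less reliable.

Var(sum) = 2 + 0.38 = 2.38; true-score variance = 1.46 + 0.38 = 1.84; composite reliability = 0.7731.
Max component reliability = 0.9100.
Difference = 0.7731 − 0.9100 = -0.137.

-0.137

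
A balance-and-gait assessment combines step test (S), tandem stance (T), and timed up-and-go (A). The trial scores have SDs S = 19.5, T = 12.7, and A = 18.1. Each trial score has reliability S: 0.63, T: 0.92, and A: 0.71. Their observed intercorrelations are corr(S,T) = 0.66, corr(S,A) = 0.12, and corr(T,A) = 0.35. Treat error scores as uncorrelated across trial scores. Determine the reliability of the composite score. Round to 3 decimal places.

0.828

Var(S+T+A) = 19.5² + 12.7² + 18.1² + 2·[19.5·12.7·0.66 + 19.5·18.1·0.12 + 12.7·18.1·0.35] = 869.15 + 572.515 = 1441.66.
Because errors are independent across components, Cov(Tᵢ,Tⱼ) = Cov(Xᵢ,Xⱼ); the off-diagonal part of the true-score variance is the same as above.
True-score variance = [19.5²·0.63 + 12.7²·0.92 + 18.1²·0.71] + 572.515 = 620.547 + 572.515 = 1193.06.
Reliability = 1193.06 / 1441.66 = 0.828.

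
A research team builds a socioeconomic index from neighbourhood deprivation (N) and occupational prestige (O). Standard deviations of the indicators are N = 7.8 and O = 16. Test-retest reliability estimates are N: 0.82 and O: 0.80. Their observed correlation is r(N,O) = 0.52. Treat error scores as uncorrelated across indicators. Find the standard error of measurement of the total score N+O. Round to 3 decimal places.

7.884

Var(total) = 316.84 + 129.792 = 446.632.
True-score variance = 254.689 + 129.792 = 384.481, so reliability = 0.8608.
Error variance = 446.632 − 384.481 = 62.1512; SEM = √62.1512 = 7.884.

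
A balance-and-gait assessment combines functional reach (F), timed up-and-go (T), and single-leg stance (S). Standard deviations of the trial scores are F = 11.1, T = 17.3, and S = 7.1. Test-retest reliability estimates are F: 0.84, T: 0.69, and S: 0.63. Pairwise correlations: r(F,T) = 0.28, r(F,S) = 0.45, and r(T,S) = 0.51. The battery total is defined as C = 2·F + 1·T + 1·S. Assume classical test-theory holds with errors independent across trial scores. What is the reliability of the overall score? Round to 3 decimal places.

Var(C) = 2²·11.1² + 17.3² + 7.1² + 2·[2·11.1·17.3·0.28 + 2·11.1·7.1·0.45 + 17.3·7.1·0.51] = 842.54 + 482.218 = 1324.76.
With uncorrelated errors the cross-covariances are all true-score covariance, so they carry over unchanged; only the diagonal terms shrink to ρᵢσᵢ².
True-score variance = [2²·11.1²·0.84 + 17.3²·0.69 + 7.1²·0.63] + 482.218 = 652.254 + 482.218 = 1134.47.
Reliability = 1134.47 / 1324.76 = 0.856.

0.856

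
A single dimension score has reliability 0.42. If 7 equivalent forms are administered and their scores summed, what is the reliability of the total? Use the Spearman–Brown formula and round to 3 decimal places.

0.835

ρ_k = kρ / (1 + (k−1)ρ) = 7·0.42 / (1 + 6·0.42) = 2.940 / 3.520 = 0.835.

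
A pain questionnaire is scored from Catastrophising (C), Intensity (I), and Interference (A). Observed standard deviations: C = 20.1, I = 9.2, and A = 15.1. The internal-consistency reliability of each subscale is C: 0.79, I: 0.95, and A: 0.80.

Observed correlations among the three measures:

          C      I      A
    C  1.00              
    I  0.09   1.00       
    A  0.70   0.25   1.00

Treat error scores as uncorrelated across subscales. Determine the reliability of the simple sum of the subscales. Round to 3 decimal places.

Var(C+I+A) = 20.1² + 9.2² + 15.1² + 2·[20.1·9.2·0.09 + 20.1·15.1·0.70 + 9.2·15.1·0.25] = 716.66 + 527.66 = 1244.32.
Under uncorrelated errors the observed covariances equal the true-score covariances, so only the own-variance terms attenuate.
True-score variance = [20.1²·0.79 + 9.2²·0.95 + 15.1²·0.80] + 527.66 = 581.984 + 527.66 = 1109.64.
Reliability = 1109.64 / 1244.32 = 0.892.

0.892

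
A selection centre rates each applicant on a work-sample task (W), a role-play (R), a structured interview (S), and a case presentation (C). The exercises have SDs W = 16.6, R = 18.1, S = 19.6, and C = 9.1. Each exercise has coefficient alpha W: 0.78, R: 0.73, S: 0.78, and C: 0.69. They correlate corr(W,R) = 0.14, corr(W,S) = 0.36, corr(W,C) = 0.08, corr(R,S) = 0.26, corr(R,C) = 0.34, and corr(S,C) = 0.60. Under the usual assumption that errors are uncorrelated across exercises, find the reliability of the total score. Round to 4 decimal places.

0.8652

Var(W+R+S+C) = 16.6² + 18.1² + 19.6² + 9.1² + 2·[16.6·18.1·0.14 + 16.6·19.6·0.36 + 16.6·9.1·0.08 + 18.1·19.6·0.26 + 18.1·9.1·0.34 + 19.6·9.1·0.60] = 1070.14 + 853.068 = 1923.21.
Under uncorrelated errors the observed covariances equal the true-score covariances, so only the own-variance terms attenuate.
True-score variance = [16.6²·0.78 + 18.1²·0.73 + 19.6²·0.78 + 9.1²·0.69] + 853.068 = 810.876 + 853.068 = 1663.94.
Reliability = 1663.94 / 1923.21 = 0.8652.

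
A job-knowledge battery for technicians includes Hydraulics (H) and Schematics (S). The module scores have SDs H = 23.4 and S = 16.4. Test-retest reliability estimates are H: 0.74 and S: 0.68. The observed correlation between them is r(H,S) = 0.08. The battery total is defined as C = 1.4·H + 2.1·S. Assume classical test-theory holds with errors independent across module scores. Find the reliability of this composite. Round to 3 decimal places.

0.730

Var(C) = 1.4²·23.4² + 2.1²·16.4² + 2·[2.94·23.4·16.4·0.08] = 2259.33 + 180.521 = 2439.85.
With uncorrelated errors the cross-covariances are all true-score covariance, so they carry over unchanged; only the diagonal terms shrink to ρᵢσᵢ².
True-score variance = [1.4²·23.4²·0.74 + 2.1²·16.4²·0.68] + 180.521 = 1600.74 + 180.521 = 1781.26.
Reliability = 1781.26 / 2439.85 = 0.730.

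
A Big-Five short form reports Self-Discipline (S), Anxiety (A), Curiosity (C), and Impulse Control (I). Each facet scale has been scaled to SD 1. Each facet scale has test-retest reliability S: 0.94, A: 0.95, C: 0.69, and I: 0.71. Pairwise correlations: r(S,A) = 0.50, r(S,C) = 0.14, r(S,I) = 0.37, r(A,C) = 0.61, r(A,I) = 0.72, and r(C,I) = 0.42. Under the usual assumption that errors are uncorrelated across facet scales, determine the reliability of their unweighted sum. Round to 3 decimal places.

Var(S+A+C+I) = 4 + 2·[0.50 + 0.14 + 0.37 + 0.61 + 0.72 + 0.42] = 4 + 5.52 = 9.52.
With uncorrelated errors the cross-covariances are all true-score covariance, so they carry over unchanged; only the diagonal terms shrink to ρᵢσᵢ².
True-score variance = [0.94 + 0.95 + 0.69 + 0.71] + 5.52 = 3.29 + 5.52 = 8.81.
Reliability = 8.81 / 9.52 = 0.925.

0.925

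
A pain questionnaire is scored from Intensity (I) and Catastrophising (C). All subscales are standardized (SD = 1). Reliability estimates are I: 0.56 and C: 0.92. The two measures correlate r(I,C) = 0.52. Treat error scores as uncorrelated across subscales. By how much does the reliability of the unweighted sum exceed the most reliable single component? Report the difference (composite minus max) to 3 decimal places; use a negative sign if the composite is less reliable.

-0.091

Var(sum) = 2 + 1.04 = 3.04; true-score variance = 1.48 + 1.04 = 2.52; composite reliability = 0.8289.
Max component reliability = 0.9200.
Difference = 0.8289 − 0.9200 = -0.091.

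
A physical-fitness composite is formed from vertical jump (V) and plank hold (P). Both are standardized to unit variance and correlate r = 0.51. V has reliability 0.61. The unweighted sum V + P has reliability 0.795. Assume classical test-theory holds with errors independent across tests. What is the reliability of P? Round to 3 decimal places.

0.771

Var(V+P) = 2 + 2·0.51 = 3.020.
True-score variance = ρ_V + ρ_P + 2·0.51, so 0.795 = (0.61 + ρ_P + 1.02) / 3.020.
ρ_P = 0.795·3.020 − 0.61 − 1.02 = 0.771.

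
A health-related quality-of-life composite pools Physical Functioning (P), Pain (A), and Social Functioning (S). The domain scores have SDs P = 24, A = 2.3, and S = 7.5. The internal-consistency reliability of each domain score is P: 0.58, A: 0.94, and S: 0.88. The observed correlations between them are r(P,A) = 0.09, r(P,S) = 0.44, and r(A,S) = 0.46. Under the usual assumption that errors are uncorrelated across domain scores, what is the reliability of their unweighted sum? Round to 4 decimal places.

0.6970

Var(P+A+S) = 24² + 2.3² + 7.5² + 2·[24·2.3·0.09 + 24·7.5·0.44 + 2.3·7.5·0.46] = 637.54 + 184.206 = 821.746.
With uncorrelated errors the cross-covariances are all true-score covariance, so they carry over unchanged; only the diagonal terms shrink to ρᵢσᵢ².
True-score variance = [24²·0.58 + 2.3²·0.94 + 7.5²·0.88] + 184.206 = 388.553 + 184.206 = 572.759.
Reliability = 572.759 / 821.746 = 0.6970.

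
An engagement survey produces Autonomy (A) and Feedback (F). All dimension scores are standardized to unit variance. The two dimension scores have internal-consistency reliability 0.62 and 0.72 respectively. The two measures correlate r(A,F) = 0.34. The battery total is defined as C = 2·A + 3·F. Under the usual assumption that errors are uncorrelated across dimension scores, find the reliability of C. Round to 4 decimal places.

Var(C) = 2² + 3² + 2·[6·0.34] = 13 + 4.08 = 17.08.
Under uncorrelated errors the observed covariances equal the true-score covariances, so only the own-variance terms attenuate.
True-score variance = [2²·0.62 + 3²·0.72] + 4.08 = 8.96 + 4.08 = 13.04.
Reliability = 13.04 / 17.08 = 0.7635.

0.7635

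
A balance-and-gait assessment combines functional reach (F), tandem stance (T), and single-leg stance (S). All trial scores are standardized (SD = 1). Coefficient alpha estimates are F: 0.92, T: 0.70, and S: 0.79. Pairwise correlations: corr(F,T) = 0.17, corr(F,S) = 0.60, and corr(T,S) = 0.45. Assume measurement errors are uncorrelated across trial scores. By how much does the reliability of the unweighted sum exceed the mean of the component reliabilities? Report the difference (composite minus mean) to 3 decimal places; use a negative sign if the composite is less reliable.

0.088

Var(sum) = 3 + 2.44 = 5.44; true-score variance = 2.41 + 2.44 = 4.85; composite reliability = 0.8915.
Mean component reliability = 0.8033.
Difference = 0.8915 − 0.8033 = 0.088.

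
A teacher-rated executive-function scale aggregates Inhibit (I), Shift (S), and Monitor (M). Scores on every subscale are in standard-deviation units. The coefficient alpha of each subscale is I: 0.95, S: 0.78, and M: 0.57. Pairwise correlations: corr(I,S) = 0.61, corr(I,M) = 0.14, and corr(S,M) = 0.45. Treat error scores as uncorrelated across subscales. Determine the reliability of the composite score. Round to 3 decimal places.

Var(I+S+M) = 3 + 2·[0.61 + 0.14 + 0.45] = 3 + 2.4 = 5.4.
With uncorrelated errors the cross-covariances are all true-score covariance, so they carry over unchanged; only the diagonal terms shrink to ρᵢσᵢ².
True-score variance = [0.95 + 0.78 + 0.57] + 2.4 = 2.3 + 2.4 = 4.7.
Reliability = 4.7 / 5.4 = 0.870.

0.870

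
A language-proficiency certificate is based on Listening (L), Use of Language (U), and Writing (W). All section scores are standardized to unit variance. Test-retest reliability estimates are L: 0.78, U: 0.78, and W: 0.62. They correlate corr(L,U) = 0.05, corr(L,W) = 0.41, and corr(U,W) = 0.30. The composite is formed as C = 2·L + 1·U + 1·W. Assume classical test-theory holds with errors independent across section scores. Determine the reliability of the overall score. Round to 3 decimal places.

0.825

Var(C) = 2² + 1 + 1 + 2·[2·0.05 + 2·0.41 + 0.30] = 6 + 2.44 = 8.44.
With uncorrelated errors the cross-covariances are all true-score covariance, so they carry over unchanged; only the diagonal terms shrink to ρᵢσᵢ².
True-score variance = [2²·0.78 + 0.78 + 0.62] + 2.44 = 4.52 + 2.44 = 6.96.
Reliability = 6.96 / 8.44 = 0.825.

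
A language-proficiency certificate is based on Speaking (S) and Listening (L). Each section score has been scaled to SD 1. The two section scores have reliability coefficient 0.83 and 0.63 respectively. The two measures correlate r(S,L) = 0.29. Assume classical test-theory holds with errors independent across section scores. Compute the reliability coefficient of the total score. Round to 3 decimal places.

0.791

Var(S+L) = 2 + 2·[0.29] = 2 + 0.58 = 2.58.
Because errors are independent across components, Cov(Tᵢ,Tⱼ) = Cov(Xᵢ,Xⱼ); the off-diagonal part of the true-score variance is the same as above.
True-score variance = [0.83 + 0.63] + 0.58 = 1.46 + 0.58 = 2.04.
Reliability = 2.04 / 2.58 = 0.791.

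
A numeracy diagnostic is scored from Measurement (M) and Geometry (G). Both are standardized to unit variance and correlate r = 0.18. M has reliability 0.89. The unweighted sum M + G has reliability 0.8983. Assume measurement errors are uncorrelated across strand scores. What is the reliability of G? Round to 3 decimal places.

Var(M+G) = 2 + 2·0.18 = 2.360.
True-score variance = ρ_M + ρ_G + 2·0.18, so 0.8983 = (0.89 + ρ_G + 0.36) / 2.360.
ρ_G = 0.8983·2.360 − 0.89 − 0.36 = 0.870.

0.870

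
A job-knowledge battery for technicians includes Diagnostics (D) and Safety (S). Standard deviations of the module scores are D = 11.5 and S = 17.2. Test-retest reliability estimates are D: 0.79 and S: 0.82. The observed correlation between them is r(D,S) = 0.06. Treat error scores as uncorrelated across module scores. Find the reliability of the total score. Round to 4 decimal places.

Var(D+S) = 11.5² + 17.2² + 2·[11.5·17.2·0.06] = 428.09 + 23.736 = 451.826.
Under uncorrelated errors the observed covariances equal the true-score covariances, so only the own-variance terms attenuate.
True-score variance = [11.5²·0.79 + 17.2²·0.82] + 23.736 = 347.066 + 23.736 = 370.802.
Reliability = 370.802 / 451.826 = 0.8207.

0.8207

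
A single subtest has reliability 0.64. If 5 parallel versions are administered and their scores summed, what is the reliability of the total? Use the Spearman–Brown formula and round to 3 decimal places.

0.899

ρ_k = kρ / (1 + (k−1)ρ) = 5·0.64 / (1 + 4·0.64) = 3.200 / 3.560 = 0.899.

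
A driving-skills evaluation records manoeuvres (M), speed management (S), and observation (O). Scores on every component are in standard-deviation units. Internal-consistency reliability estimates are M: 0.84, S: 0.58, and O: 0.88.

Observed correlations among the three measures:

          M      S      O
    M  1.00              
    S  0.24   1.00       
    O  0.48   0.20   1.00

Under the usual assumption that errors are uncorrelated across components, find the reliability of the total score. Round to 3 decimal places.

Var(M+S+O) = 3 + 2·[0.24 + 0.48 + 0.20] = 3 + 1.84 = 4.84.
Because errors are independent across components, Cov(Tᵢ,Tⱼ) = Cov(Xᵢ,Xⱼ); the off-diagonal part of the true-score variance is the same as above.
True-score variance = [0.84 + 0.58 + 0.88] + 1.84 = 2.3 + 1.84 = 4.14.
Reliability = 4.14 / 4.84 = 0.855.

0.855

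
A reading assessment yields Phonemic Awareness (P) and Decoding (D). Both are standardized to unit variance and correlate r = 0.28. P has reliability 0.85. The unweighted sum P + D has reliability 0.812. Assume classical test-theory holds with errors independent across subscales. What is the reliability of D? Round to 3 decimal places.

Var(P+D) = 2 + 2·0.28 = 2.560.
True-score variance = ρ_P + ρ_D + 2·0.28, so 0.812 = (0.85 + ρ_D + 0.56) / 2.560.
ρ_D = 0.812·2.560 − 0.85 − 0.56 = 0.669.

0.669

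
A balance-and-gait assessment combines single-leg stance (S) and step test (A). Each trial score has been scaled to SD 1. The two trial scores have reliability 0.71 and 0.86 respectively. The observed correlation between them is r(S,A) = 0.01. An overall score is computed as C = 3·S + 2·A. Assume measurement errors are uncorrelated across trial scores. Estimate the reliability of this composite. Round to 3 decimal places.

Var(C) = 3² + 2² + 2·[6·0.01] = 13 + 0.12 = 13.12.
Because errors are independent across components, Cov(Tᵢ,Tⱼ) = Cov(Xᵢ,Xⱼ); the off-diagonal part of the true-score variance is the same as above.
True-score variance = [3²·0.71 + 2²·0.86] + 0.12 = 9.83 + 0.12 = 9.95.
Reliability = 9.95 / 13.12 = 0.758.

0.758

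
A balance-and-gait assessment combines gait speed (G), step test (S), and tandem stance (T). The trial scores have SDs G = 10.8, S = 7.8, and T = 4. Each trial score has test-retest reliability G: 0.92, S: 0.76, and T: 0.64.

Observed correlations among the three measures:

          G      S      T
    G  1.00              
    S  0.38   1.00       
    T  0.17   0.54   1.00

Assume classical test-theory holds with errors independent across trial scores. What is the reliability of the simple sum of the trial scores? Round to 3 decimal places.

0.903

Var(G+S+T) = 10.8² + 7.8² + 4² + 2·[10.8·7.8·0.38 + 10.8·4·0.17 + 7.8·4·0.54] = 193.48 + 112.406 = 305.886.
Under uncorrelated errors the observed covariances equal the true-score covariances, so only the own-variance terms attenuate.
True-score variance = [10.8²·0.92 + 7.8²·0.76 + 4²·0.64] + 112.406 = 163.787 + 112.406 = 276.194.
Reliability = 276.194 / 305.886 = 0.903.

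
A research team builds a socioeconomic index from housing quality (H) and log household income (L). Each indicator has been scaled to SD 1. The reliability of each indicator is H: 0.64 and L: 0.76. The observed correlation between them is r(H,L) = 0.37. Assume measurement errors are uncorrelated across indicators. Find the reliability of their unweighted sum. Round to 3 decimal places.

0.781

Var(H+L) = 2 + 2·[0.37] = 2 + 0.74 = 2.74.
Under uncorrelated errors the observed covariances equal the true-score covariances, so only the own-variance terms attenuate.
True-score variance = [0.64 + 0.76] + 0.74 = 1.4 + 0.74 = 2.14.
Reliability = 2.14 / 2.74 = 0.781.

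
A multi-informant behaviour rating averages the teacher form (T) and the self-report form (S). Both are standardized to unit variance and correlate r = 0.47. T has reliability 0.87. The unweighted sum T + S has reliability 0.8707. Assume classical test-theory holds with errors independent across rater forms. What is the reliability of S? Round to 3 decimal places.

Var(T+S) = 2 + 2·0.47 = 2.940.
True-score variance = ρ_T + ρ_S + 2·0.47, so 0.8707 = (0.87 + ρ_S + 0.94) / 2.940.
ρ_S = 0.8707·2.940 − 0.87 − 0.94 = 0.750.

0.750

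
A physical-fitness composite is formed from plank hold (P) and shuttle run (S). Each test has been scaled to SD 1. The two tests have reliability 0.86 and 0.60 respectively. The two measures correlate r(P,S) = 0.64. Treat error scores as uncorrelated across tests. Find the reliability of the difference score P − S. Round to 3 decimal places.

Var(P−S) = 1 + 1 − 2·0.64 = 2 − 1.28 = 0.72.
With uncorrelated errors the cross-covariances are all true-score covariance, so they carry over unchanged; only the diagonal terms shrink to ρᵢσᵢ².
True-score variance = [0.86 + 0.60] − 1.28 = 1.46 − 1.28 = 0.18.
Reliability = 0.18 / 0.72 = 0.250.

0.250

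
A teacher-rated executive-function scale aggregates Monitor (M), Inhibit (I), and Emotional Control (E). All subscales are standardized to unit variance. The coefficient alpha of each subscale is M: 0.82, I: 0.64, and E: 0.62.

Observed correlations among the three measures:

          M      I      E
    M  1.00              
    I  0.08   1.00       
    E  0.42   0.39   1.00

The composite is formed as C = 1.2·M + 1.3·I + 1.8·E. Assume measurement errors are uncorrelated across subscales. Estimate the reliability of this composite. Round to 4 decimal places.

Var(C) = 1.2² + 1.3² + 1.8² + 2·[1.56·0.08 + 2.16·0.42 + 2.34·0.39] = 6.37 + 3.8892 = 10.2592.
Under uncorrelated errors the observed covariances equal the true-score covariances, so only the own-variance terms attenuate.
True-score variance = [1.2²·0.82 + 1.3²·0.64 + 1.8²·0.62] + 3.8892 = 4.2712 + 3.8892 = 8.1604.
Reliability = 8.1604 / 10.2592 = 0.7954.

0.7954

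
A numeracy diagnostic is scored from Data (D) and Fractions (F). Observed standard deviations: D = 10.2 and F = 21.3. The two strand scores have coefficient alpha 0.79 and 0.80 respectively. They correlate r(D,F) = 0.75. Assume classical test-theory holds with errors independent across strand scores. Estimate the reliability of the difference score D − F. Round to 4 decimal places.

Var(D−F) = 10.2² + 21.3² − 2·10.2·21.3·0.75 = 557.73 − 325.89 = 231.84.
Because errors are independent across components, Cov(Tᵢ,Tⱼ) = Cov(Xᵢ,Xⱼ); the off-diagonal part of the true-score variance is the same as above.
True-score variance = [10.2²·0.79 + 21.3²·0.80] − 325.89 = 445.144 − 325.89 = 119.254.
Reliability = 119.254 / 231.84 = 0.5144.

0.5144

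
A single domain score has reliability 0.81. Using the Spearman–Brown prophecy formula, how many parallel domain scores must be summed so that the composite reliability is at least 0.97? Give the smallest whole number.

8

k ≥ ρ*(1−ρ₁)/(ρ₁(1−ρ*)) = 0.97·0.19 / (0.81·0.03) = 7.584.
Smallest integer k = 8.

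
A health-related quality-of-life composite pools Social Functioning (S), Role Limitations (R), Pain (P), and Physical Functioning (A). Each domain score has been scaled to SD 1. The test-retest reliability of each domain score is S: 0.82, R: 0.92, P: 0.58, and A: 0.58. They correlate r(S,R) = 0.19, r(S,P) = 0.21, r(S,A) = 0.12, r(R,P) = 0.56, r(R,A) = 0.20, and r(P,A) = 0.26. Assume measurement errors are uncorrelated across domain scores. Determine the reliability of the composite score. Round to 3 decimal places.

0.845

Var(S+R+P+A) = 4 + 2·[0.19 + 0.21 + 0.12 + 0.56 + 0.20 + 0.26] = 4 + 3.08 = 7.08.
Under uncorrelated errors the observed covariances equal the true-score covariances, so only the own-variance terms attenuate.
True-score variance = [0.82 + 0.92 + 0.58 + 0.58] + 3.08 = 2.9 + 3.08 = 5.98.
Reliability = 5.98 / 7.08 = 0.845.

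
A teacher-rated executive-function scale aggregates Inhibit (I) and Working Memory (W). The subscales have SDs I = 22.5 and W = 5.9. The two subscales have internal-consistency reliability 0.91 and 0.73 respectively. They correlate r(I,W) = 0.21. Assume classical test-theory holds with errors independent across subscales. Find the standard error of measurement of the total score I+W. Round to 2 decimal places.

Var(total) = 541.06 + 55.755 = 596.815.
True-score variance = 486.099 + 55.755 = 541.854, so reliability = 0.9079.
Error variance = 596.815 − 541.854 = 54.9612; SEM = √54.9612 = 7.41.

7.41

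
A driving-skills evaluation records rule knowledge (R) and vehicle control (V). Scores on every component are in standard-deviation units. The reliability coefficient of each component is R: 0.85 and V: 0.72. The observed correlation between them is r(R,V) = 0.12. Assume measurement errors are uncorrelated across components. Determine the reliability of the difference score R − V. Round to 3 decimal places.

Var(R−V) = 1 + 1 − 2·0.12 = 2 − 0.24 = 1.76.
With uncorrelated errors the cross-covariances are all true-score covariance, so they carry over unchanged; only the diagonal terms shrink to ρᵢσᵢ².
True-score variance = [0.85 + 0.72] − 0.24 = 1.57 − 0.24 = 1.33.
Reliability = 1.33 / 1.76 = 0.756.

0.756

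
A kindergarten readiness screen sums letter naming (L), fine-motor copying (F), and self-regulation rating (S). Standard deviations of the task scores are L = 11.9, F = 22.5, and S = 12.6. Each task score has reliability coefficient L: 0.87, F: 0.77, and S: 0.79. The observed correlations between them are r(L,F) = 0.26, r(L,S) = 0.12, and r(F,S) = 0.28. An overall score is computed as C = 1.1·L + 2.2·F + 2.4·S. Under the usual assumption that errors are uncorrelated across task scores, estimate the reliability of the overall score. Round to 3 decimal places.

Var(C) = 1.1²·11.9² + 2.2²·22.5² + 2.4²·12.6² + 2·[2.42·11.9·22.5·0.26 + 2.64·11.9·12.6·0.12 + 5.28·22.5·12.6·0.28] = 3536.06 + 1270.19 = 4806.25.
With uncorrelated errors the cross-covariances are all true-score covariance, so they carry over unchanged; only the diagonal terms shrink to ρᵢσᵢ².
True-score variance = [1.1²·11.9²·0.87 + 2.2²·22.5²·0.77 + 2.4²·12.6²·0.79] + 1270.19 = 2758.19 + 1270.19 = 4028.38.
Reliability = 4028.38 / 4806.25 = 0.838.

0.838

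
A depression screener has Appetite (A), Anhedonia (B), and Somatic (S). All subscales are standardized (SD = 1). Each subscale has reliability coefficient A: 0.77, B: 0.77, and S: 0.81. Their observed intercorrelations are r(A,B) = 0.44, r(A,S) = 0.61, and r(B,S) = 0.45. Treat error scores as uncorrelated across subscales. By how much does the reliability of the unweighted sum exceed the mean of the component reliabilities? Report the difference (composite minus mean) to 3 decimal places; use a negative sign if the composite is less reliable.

Var(sum) = 3 + 3 = 6; true-score variance = 2.35 + 3 = 5.35; composite reliability = 0.8917.
Mean component reliability = 0.7833.
Difference = 0.8917 − 0.7833 = 0.108.

0.108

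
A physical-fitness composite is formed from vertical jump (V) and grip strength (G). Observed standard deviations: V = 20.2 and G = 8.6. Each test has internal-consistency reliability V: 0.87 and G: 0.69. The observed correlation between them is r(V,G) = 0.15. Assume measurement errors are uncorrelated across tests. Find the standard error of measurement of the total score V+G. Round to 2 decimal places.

8.72

Var(total) = 482 + 52.116 = 534.116.
True-score variance = 406.027 + 52.116 = 458.143, so reliability = 0.8578.
Error variance = 534.116 − 458.143 = 75.9728; SEM = √75.9728 = 8.72.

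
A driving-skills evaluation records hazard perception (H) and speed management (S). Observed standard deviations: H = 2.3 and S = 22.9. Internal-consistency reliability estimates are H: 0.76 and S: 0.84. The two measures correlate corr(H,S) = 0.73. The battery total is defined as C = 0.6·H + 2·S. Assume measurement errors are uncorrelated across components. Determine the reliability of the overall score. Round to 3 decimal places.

0.847

Var(C) = 0.6²·2.3² + 2²·22.9² + 2·[1.2·2.3·22.9·0.73] = 2099.54 + 92.2778 = 2191.82.
Because errors are independent across components, Cov(Tᵢ,Tⱼ) = Cov(Xᵢ,Xⱼ); the off-diagonal part of the true-score variance is the same as above.
True-score variance = [0.6²·2.3²·0.76 + 2²·22.9²·0.84] + 92.2778 = 1763.46 + 92.2778 = 1855.74.
Reliability = 1855.74 / 2191.82 = 0.847.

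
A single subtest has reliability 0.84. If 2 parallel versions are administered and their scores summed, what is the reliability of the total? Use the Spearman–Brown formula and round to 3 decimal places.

ρ_k = kρ / (1 + (k−1)ρ) = 2·0.84 / (1 + 1·0.84) = 1.680 / 1.840 = 0.913.

0.913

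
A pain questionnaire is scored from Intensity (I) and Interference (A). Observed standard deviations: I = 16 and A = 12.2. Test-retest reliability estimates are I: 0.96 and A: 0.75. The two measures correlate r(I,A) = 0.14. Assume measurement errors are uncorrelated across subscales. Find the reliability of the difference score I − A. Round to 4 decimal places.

0.8645

Var(I−A) = 16² + 12.2² − 2·16·12.2·0.14 = 404.84 − 54.656 = 350.184.
Because errors are independent across components, Cov(Tᵢ,Tⱼ) = Cov(Xᵢ,Xⱼ); the off-diagonal part of the true-score variance is the same as above.
True-score variance = [16²·0.96 + 12.2²·0.75] − 54.656 = 357.39 − 54.656 = 302.734.
Reliability = 302.734 / 350.184 = 0.8645.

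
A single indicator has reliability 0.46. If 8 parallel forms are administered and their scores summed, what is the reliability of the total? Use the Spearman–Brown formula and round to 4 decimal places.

0.8720

ρ_k = kρ / (1 + (k−1)ρ) = 8·0.46 / (1 + 7·0.46) = 3.680 / 4.220 = 0.8720.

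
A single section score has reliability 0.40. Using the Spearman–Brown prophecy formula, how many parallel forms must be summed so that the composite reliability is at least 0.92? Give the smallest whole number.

18

k ≥ ρ*(1−ρ₁)/(ρ₁(1−ρ*)) = 0.92·0.60 / (0.40·0.08) = 17.250.
Smallest integer k = 18.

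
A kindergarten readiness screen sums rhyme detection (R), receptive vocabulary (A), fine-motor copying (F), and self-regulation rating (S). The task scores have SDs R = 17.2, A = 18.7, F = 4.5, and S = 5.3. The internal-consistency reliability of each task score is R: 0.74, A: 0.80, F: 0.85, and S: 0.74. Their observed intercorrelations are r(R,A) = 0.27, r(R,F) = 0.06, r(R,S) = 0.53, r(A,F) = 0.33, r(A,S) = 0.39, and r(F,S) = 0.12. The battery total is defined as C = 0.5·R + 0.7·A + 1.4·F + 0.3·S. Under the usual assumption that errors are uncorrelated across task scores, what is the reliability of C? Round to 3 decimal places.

Var(C) = 0.5²·17.2² + 0.7²·18.7² + 1.4²·4.5² + 0.3²·5.3² + 2·[0.35·17.2·18.7·0.27 + 0.7·17.2·4.5·0.06 + 0.15·17.2·5.3·0.53 + 0.98·18.7·4.5·0.33 + 0.21·18.7·5.3·0.39 + 0.42·4.5·5.3·0.12] = 287.526 + 154.853 = 442.379.
Under uncorrelated errors the observed covariances equal the true-score covariances, so only the own-variance terms attenuate.
True-score variance = [0.5²·17.2²·0.74 + 0.7²·18.7²·0.80 + 1.4²·4.5²·0.85 + 0.3²·5.3²·0.74] + 154.853 = 227.416 + 154.853 = 382.269.
Reliability = 382.269 / 442.379 = 0.864.

0.864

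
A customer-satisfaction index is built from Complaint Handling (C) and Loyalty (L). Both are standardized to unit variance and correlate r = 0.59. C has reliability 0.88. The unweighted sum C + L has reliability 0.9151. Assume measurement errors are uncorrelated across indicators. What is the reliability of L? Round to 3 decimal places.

Var(C+L) = 2 + 2·0.59 = 3.180.
True-score variance = ρ_C + ρ_L + 2·0.59, so 0.9151 = (0.88 + ρ_L + 1.18) / 3.180.
ρ_L = 0.9151·3.180 − 0.88 − 1.18 = 0.850.

0.850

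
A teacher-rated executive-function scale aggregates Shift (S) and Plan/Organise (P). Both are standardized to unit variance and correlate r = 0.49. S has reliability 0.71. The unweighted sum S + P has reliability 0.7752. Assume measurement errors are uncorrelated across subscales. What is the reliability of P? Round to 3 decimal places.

Var(S+P) = 2 + 2·0.49 = 2.980.
True-score variance = ρ_S + ρ_P + 2·0.49, so 0.7752 = (0.71 + ρ_P + 0.98) / 2.980.
ρ_P = 0.7752·2.980 − 0.71 − 0.98 = 0.620.

0.620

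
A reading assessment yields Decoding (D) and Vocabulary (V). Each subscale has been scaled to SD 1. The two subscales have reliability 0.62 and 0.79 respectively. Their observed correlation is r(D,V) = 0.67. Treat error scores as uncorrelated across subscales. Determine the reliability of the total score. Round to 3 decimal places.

0.823

Var(D+V) = 2 + 2·[0.67] = 2 + 1.34 = 3.34.
With uncorrelated errors the cross-covariances are all true-score covariance, so they carry over unchanged; only the diagonal terms shrink to ρᵢσᵢ².
True-score variance = [0.62 + 0.79] + 1.34 = 1.41 + 1.34 = 2.75.
Reliability = 2.75 / 3.34 = 0.823.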